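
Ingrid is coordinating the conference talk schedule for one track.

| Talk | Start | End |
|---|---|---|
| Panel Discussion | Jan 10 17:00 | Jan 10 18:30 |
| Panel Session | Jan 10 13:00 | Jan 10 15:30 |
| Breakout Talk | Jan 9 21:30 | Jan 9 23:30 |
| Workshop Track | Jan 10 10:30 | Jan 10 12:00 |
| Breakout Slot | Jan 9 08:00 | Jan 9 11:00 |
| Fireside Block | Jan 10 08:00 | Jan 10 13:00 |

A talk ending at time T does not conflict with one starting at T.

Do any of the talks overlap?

Yes

Sorted by start: Breakout Slot, Breakout Talk, Fireside Block, Workshop Track, Panel Session, Panel Discussion.
Breakout Talk starts after Breakout Slot ends, so nothing later overlaps Breakout Slot either.
Fireside Block starts after Breakout Talk ends, so nothing later overlaps Breakout Talk either.
Workshop Track starts before Fireside Block ends → Fireside Block and Workshop Track overlap.
That's a conflict, so the schedule is not conflict-free.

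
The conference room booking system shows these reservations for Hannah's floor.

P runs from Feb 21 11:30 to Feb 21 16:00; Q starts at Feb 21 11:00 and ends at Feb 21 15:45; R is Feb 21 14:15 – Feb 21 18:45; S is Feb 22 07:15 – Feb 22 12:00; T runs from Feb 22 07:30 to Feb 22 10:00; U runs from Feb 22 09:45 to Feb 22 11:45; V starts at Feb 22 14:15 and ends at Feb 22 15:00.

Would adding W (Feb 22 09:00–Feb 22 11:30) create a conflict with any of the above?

Q: ends Feb 21 15:45 at or before W starts Feb 22 09:00 → clear.
P: ends Feb 21 16:00 at or before W starts Feb 22 09:00 → clear.
R: ends Feb 21 18:45 at or before W starts Feb 22 09:00 → clear.
S: starts Feb 22 07:15 before W ends Feb 22 11:30, and ends Feb 22 12:00 after W starts Feb 22 09:00 → overlap.
T: starts Feb 22 07:30 before W ends Feb 22 11:30, and ends Feb 22 10:00 after W starts Feb 22 09:00 → overlap.
U: starts Feb 22 09:45 before W ends Feb 22 11:30, and ends Feb 22 11:45 after W starts Feb 22 09:00 → overlap.
V: starts Feb 22 14:15 at or after W ends Feb 22 11:30 → clear.
W overlaps S, T, U.

Yes — it overlaps S, T, U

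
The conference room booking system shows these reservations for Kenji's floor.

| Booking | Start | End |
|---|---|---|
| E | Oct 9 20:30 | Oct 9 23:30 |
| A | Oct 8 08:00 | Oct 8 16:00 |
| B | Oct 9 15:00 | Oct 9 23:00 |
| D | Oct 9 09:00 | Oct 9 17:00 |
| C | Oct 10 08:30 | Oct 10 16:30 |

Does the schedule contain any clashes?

Yes

Sorted by start: A, D, B, E, C.
D starts after A ends, so A has no further overlaps.
B starts before D ends → D and B overlap.
That's a conflict, so the schedule is not conflict-free.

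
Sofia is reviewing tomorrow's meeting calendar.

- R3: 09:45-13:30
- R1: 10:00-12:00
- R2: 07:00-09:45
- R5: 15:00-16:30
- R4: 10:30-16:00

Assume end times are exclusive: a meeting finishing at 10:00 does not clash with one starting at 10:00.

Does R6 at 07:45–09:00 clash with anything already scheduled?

R2: starts 07:00 before R6 ends 09:00, and ends 09:45 after R6 starts 07:45 → overlap.
R3: starts 09:45 at or after R6 ends 09:00 → clear.
R1: starts 10:00 at or after R6 ends 09:00 → clear.
R4: starts 10:30 at or after R6 ends 09:00 → clear.
R5: starts 15:00 at or after R6 ends 09:00 → clear.
R6 overlaps R2.

Yes — it overlaps R2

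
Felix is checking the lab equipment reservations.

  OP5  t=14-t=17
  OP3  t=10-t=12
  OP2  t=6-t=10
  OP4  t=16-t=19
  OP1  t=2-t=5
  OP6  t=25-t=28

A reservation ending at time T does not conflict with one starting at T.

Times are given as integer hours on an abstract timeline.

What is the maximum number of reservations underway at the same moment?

2

Sort all start/end points and keep a running count:
t=2 start OP1 → 1
t=5 end OP1 → 0
t=6 start OP2 → 1
t=10 end OP2 → 0
t=10 start OP3 → 1
t=12 end OP3 → 0
t=14 start OP5 → 1
t=16 start OP4 → 2
t=17 end OP5 → 1
t=19 end OP4 → 0
t=25 start OP6 → 1
t=28 end OP6 → 0
Peak is 2, at t=16 (OP4, OP5).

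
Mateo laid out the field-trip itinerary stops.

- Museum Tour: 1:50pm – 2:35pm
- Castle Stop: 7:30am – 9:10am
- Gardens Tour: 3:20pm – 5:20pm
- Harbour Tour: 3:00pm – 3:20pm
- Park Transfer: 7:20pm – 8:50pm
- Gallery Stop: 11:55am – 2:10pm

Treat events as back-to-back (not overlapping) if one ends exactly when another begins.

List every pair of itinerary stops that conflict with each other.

Sorted by start: Castle Stop, Gallery Stop, Museum Tour, Harbour Tour, Gardens Tour, Park Transfer.
Gallery Stop starts after Castle Stop ends; Castle Stop is clear from here.
Museum Tour starts before Gallery Stop ends → Gallery Stop and Museum Tour overlap.
Harbour Tour starts after Gallery Stop ends; Gallery Stop is clear from here.
Harbour Tour starts after Museum Tour ends; Museum Tour is clear from here.
Gardens Tour starts exactly when Harbour Tour ends (back-to-back, no overlap); Harbour Tour is clear from here.
Park Transfer starts after Gardens Tour ends.

Gallery Stop & Museum Tour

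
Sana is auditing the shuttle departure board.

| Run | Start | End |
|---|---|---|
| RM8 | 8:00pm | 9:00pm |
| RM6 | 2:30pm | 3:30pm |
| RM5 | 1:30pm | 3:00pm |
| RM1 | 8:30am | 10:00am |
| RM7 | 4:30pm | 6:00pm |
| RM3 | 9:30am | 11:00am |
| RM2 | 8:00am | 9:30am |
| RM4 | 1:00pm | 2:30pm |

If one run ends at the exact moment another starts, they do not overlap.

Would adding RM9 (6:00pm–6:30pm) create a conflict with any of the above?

No — it doesn't clash with anything

RM2: ends 9:30am at or before RM9 starts 6:00pm → clear.
RM1: ends 10:00am at or before RM9 starts 6:00pm → clear.
RM3: ends 11:00am at or before RM9 starts 6:00pm → clear.
RM4: ends 2:30pm at or before RM9 starts 6:00pm → clear.
RM5: ends 3:00pm at or before RM9 starts 6:00pm → clear.
RM6: ends 3:30pm at or before RM9 starts 6:00pm → clear.
RM7: ends 6:00pm at or before RM9 starts 6:00pm → clear.
RM8: starts 8:00pm at or after RM9 ends 6:30pm → clear.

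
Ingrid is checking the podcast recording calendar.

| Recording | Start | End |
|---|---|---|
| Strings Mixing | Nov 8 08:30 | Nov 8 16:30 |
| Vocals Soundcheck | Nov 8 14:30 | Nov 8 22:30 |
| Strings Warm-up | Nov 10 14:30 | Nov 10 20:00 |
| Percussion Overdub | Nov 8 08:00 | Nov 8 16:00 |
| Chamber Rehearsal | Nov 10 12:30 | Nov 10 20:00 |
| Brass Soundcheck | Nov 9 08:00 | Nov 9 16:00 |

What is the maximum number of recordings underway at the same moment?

3

Sweep the timeline, counting +1 at each start and −1 at each end (ends before starts at a tie):
Nov 8 08:00 start Percussion Overdub → 1
Nov 8 08:30 start Strings Mixing → 2
Nov 8 14:30 start Vocals Soundcheck → 3
Nov 8 16:00 end Percussion Overdub → 2
Nov 8 16:30 end Strings Mixing → 1
Nov 8 22:30 end Vocals Soundcheck → 0
Nov 9 08:00 start Brass Soundcheck → 1
Nov 9 16:00 end Brass Soundcheck → 0
Nov 10 12:30 start Chamber Rehearsal → 1
Nov 10 14:30 start Strings Warm-up → 2
Nov 10 20:00 end Chamber Rehearsal → 1
Nov 10 20:00 end Strings Warm-up → 0
Peak is 3, at Nov 8 14:30 (Percussion Overdub, Strings Mixing, Vocals Soundcheck).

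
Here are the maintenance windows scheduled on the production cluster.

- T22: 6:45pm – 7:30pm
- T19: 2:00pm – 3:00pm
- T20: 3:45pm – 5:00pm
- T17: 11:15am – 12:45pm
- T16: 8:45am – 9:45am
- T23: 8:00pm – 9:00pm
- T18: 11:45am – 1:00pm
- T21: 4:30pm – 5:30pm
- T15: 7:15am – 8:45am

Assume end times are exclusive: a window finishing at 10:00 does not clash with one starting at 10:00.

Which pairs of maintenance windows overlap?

Two intervals overlap when each starts before the other ends.
Sorted by start: T15, T16, T17, T18, T19, T20, T21, T22, T23.
T16 starts exactly when T15 ends (back-to-back, no overlap); T15 is clear from here.
T17 starts after T16 ends; T16 is clear from here.
T18 starts before T17 ends → T17 and T18 overlap.
T19 starts after T17 ends; T17 is clear from here.
T19 starts after T18 ends; T18 is clear from here.
T20 starts after T19 ends; T19 is clear from here.
T21 starts before T20 ends → T20 and T21 overlap.
T22 starts after T20 ends; T20 is clear from here.
T22 starts after T21 ends; T21 is clear from here.
T23 starts after T22 ends.

T17 & T18, T20 & T21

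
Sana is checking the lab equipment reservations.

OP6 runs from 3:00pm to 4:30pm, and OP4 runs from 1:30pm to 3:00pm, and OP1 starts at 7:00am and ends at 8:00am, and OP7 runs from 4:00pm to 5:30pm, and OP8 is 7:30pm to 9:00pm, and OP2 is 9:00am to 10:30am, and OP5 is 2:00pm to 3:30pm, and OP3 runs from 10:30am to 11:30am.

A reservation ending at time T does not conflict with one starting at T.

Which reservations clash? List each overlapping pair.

Sorted by start: OP1, OP2, OP3, OP4, OP5, OP6, OP7, OP8.
OP2 starts after OP1 ends, so nothing later overlaps OP1 either.
OP3 starts exactly when OP2 ends (back-to-back, no overlap), so nothing later overlaps OP2 either.
OP4 starts after OP3 ends, so nothing later overlaps OP3 either.
OP5 starts before OP4 ends → OP4 and OP5 overlap.
OP6 starts exactly when OP4 ends (back-to-back, no overlap), so nothing later overlaps OP4 either.
OP6 starts before OP5 ends → OP5 and OP6 overlap.
OP7 starts after OP5 ends, so nothing later overlaps OP5 either.
OP7 starts before OP6 ends → OP6 and OP7 overlap.
OP8 starts after OP6 ends.
OP8 starts after OP7 ends.

OP4 & OP5, OP5 & OP6, OP6 & OP7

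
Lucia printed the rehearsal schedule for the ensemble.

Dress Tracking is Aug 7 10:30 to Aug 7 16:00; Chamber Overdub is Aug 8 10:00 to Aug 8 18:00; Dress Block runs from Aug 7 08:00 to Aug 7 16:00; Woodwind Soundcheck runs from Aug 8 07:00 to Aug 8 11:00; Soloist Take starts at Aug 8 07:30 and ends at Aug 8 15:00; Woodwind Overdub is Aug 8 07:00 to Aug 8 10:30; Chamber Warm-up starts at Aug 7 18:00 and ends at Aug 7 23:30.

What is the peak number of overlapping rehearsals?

Sweep the timeline, counting +1 at each start and −1 at each end (ends before starts at a tie):
Aug 7 08:00 start Dress Block → 1
Aug 7 10:30 start Dress Tracking → 2
Aug 7 16:00 end Dress Block → 1
Aug 7 16:00 end Dress Tracking → 0
Aug 7 18:00 start Chamber Warm-up → 1
Aug 7 23:30 end Chamber Warm-up → 0
Aug 8 07:00 start Woodwind Overdub → 1
Aug 8 07:00 start Woodwind Soundcheck → 2
Aug 8 07:30 start Soloist Take → 3
Aug 8 10:00 start Chamber Overdub → 4
Aug 8 10:30 end Woodwind Overdub → 3
Aug 8 11:00 end Woodwind Soundcheck → 2
Aug 8 15:00 end Soloist Take → 1
Aug 8 18:00 end Chamber Overdub → 0
Peak is 4, at Aug 8 10:00 (Chamber Overdub, Soloist Take, Woodwind Overdub, Woodwind Soundcheck).

4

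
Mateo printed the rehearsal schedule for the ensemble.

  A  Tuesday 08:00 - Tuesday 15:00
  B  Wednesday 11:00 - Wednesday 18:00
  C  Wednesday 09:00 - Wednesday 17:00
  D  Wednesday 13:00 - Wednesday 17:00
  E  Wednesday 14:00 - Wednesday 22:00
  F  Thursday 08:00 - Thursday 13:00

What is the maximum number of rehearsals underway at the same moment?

Sort all start/end points and keep a running count:
Tuesday 08:00 start A → 1
Tuesday 15:00 end A → 0
Wednesday 09:00 start C → 1
Wednesday 11:00 start B → 2
Wednesday 13:00 start D → 3
Wednesday 14:00 start E → 4
Wednesday 17:00 end C → 3
Wednesday 17:00 end D → 2
Wednesday 18:00 end B → 1
Wednesday 22:00 end E → 0
Thursday 08:00 start F → 1
Thursday 13:00 end F → 0
Peak is 4, at Wednesday 14:00 (B, C, D, E).

4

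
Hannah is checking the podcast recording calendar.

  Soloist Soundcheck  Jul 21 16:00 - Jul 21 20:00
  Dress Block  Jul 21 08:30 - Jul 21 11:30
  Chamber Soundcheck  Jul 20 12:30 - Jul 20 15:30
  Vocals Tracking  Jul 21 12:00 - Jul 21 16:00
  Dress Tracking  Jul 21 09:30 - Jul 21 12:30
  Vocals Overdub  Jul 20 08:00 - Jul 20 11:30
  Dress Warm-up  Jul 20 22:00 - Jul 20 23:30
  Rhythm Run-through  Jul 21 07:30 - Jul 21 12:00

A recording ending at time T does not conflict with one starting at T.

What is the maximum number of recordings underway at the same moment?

Sweep the timeline, counting +1 at each start and −1 at each end (ends before starts at a tie):
Jul 20 08:00 start Vocals Overdub → 1
Jul 20 11:30 end Vocals Overdub → 0
Jul 20 12:30 start Chamber Soundcheck → 1
Jul 20 15:30 end Chamber Soundcheck → 0
Jul 20 22:00 start Dress Warm-up → 1
Jul 20 23:30 end Dress Warm-up → 0
Jul 21 07:30 start Rhythm Run-through → 1
Jul 21 08:30 start Dress Block → 2
Jul 21 09:30 start Dress Tracking → 3
Jul 21 11:30 end Dress Block → 2
Jul 21 12:00 end Rhythm Run-through → 1
Jul 21 12:00 start Vocals Tracking → 2
Jul 21 12:30 end Dress Tracking → 1
Jul 21 16:00 end Vocals Tracking → 0
Jul 21 16:00 start Soloist Soundcheck → 1
Jul 21 20:00 end Soloist Soundcheck → 0
Peak is 3, at Jul 21 09:30 (Dress Block, Dress Tracking, Rhythm Run-through).

3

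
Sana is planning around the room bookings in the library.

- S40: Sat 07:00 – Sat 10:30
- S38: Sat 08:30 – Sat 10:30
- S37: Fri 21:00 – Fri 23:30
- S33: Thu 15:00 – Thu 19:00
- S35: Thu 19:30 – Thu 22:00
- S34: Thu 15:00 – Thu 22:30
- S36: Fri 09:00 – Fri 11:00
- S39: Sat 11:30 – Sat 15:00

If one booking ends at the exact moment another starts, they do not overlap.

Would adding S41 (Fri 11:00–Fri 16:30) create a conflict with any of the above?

No — it doesn't clash with anything

S33: ends Thu 19:00 at or before S41 starts Fri 11:00 → clear.
S34: ends Thu 22:30 at or before S41 starts Fri 11:00 → clear.
S35: ends Thu 22:00 at or before S41 starts Fri 11:00 → clear.
S36: ends Fri 11:00 at or before S41 starts Fri 11:00 → clear.
S37: starts Fri 21:00 at or after S41 ends Fri 16:30 → clear.
S40: starts Sat 07:00 at or after S41 ends Fri 16:30 → clear.
S38: starts Sat 08:30 at or after S41 ends Fri 16:30 → clear.
S39: starts Sat 11:30 at or after S41 ends Fri 16:30 → clear.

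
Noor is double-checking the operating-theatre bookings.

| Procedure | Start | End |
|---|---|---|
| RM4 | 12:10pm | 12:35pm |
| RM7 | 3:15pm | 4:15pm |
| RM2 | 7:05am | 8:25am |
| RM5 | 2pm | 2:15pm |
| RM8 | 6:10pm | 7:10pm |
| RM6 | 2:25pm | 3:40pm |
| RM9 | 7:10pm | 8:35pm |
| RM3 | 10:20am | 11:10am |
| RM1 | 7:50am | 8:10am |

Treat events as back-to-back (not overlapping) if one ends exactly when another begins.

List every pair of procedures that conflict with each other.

Check each pair: they overlap iff neither finishes before the other starts.
Sorted by start: RM2, RM1, RM3, RM4, RM5, RM6, RM7, RM8, RM9.
RM1 starts before RM2 ends → RM2 and RM1 overlap.
RM3 starts after RM2 ends; RM2 is clear from here.
RM3 starts after RM1 ends; RM1 is clear from here.
RM4 starts after RM3 ends; RM3 is clear from here.
RM5 starts after RM4 ends; RM4 is clear from here.
RM6 starts after RM5 ends; RM5 is clear from here.
RM7 starts before RM6 ends → RM6 and RM7 overlap.
RM8 starts after RM6 ends; RM6 is clear from here.
RM8 starts after RM7 ends; RM7 is clear from here.
RM9 starts exactly when RM8 ends (back-to-back, no overlap).

RM1 & RM2, RM6 & RM7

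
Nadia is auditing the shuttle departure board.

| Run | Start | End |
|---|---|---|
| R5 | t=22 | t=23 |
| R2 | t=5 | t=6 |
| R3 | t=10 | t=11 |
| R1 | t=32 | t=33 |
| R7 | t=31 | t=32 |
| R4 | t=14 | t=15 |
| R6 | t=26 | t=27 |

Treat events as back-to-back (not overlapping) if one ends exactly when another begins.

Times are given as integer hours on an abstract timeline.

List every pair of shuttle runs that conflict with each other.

no conflicts

Sorted by start: R2, R3, R4, R5, R6, R7, R1.
R3 starts after R2 ends, so R2 has no further overlaps.
R4 starts after R3 ends, so R3 has no further overlaps.
R5 starts after R4 ends, so R4 has no further overlaps.
R6 starts after R5 ends, so R5 has no further overlaps.
R7 starts after R6 ends, so R6 has no further overlaps.
R1 starts exactly when R7 ends (back-to-back, no overlap).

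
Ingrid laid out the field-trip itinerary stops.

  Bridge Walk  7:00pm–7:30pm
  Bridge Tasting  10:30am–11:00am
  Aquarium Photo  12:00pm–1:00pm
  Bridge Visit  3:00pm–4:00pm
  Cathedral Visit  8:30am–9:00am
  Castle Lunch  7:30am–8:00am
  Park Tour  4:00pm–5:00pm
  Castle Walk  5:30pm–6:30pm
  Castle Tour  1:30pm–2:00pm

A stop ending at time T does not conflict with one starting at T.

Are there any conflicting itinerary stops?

No

Two intervals overlap when each starts before the other ends.
Sorted by start: Castle Lunch, Cathedral Visit, Bridge Tasting, Aquarium Photo, Castle Tour, Bridge Visit, Park Tour, Castle Walk, Bridge Walk.
Cathedral Visit starts after Castle Lunch ends, so nothing later overlaps Castle Lunch either.
Bridge Tasting starts after Cathedral Visit ends, so nothing later overlaps Cathedral Visit either.
Aquarium Photo starts after Bridge Tasting ends, so nothing later overlaps Bridge Tasting either.
Castle Tour starts after Aquarium Photo ends, so nothing later overlaps Aquarium Photo either.
Bridge Visit starts after Castle Tour ends, so nothing later overlaps Castle Tour either.
Park Tour starts exactly when Bridge Visit ends (back-to-back, no overlap), so nothing later overlaps Bridge Visit either.
Castle Walk starts after Park Tour ends, so nothing later overlaps Park Tour either.
Bridge Walk starts after Castle Walk ends.
Every pair is clear; the schedule has no overlaps.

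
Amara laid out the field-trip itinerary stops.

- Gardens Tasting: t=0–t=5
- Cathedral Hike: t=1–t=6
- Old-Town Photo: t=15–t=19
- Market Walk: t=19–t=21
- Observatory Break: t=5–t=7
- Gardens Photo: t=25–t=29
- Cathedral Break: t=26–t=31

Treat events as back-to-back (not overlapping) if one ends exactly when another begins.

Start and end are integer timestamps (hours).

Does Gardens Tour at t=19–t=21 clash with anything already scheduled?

Yes — it overlaps Market Walk

Gardens Tasting: ends t=5 at or before Gardens Tour starts t=19 → clear.
Cathedral Hike: ends t=6 at or before Gardens Tour starts t=19 → clear.
Observatory Break: ends t=7 at or before Gardens Tour starts t=19 → clear.
Old-Town Photo: ends t=19 at or before Gardens Tour starts t=19 → clear.
Market Walk: starts t=19 before Gardens Tour ends t=21, and ends t=21 after Gardens Tour starts t=19 → overlap.
Gardens Photo: starts t=25 at or after Gardens Tour ends t=21 → clear.
Cathedral Break: starts t=26 at or after Gardens Tour ends t=21 → clear.
Gardens Tour overlaps Market Walk.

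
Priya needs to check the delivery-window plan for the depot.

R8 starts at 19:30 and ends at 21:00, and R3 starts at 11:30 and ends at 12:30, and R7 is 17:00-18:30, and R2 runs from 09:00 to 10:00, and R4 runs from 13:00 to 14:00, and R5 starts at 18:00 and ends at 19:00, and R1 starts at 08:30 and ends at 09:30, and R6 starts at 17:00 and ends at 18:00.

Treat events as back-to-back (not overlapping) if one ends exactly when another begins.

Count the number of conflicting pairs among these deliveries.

Sorted by start: R1, R2, R3, R4, R6, R7, R5, R8.
R2 starts before R1 ends → R1 and R2 overlap.
R3 starts after R1 ends; R1 is clear from here.
R3 starts after R2 ends; R2 is clear from here.
R4 starts after R3 ends; R3 is clear from here.
R6 starts after R4 ends; R4 is clear from here.
R7 starts before R6 ends → R6 and R7 overlap.
R5 starts exactly when R6 ends (back-to-back, no overlap); R6 is clear from here.
R5 starts before R7 ends → R7 and R5 overlap.
R8 starts after R7 ends.
R8 starts after R5 ends.
Overlapping pairs: R1 & R2, R5 & R7, R6 & R7 — 3 in total.

3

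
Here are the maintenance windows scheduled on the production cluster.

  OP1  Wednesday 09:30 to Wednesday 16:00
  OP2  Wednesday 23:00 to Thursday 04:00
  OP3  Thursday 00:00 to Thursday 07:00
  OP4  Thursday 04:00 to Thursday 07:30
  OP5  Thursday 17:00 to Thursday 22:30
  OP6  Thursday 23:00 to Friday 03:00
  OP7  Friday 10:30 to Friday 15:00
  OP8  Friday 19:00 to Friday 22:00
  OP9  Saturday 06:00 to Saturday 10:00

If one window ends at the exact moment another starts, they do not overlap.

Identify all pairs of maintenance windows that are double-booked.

OP2 & OP3, OP3 & OP4

Sorted by start: OP1, OP2, OP3, OP4, OP5, OP6, OP7, OP8, OP9.
OP2 starts after OP1 ends, so nothing later overlaps OP1 either.
OP3 starts before OP2 ends → OP2 and OP3 overlap.
OP4 starts exactly when OP2 ends (back-to-back, no overlap), so nothing later overlaps OP2 either.
OP4 starts before OP3 ends → OP3 and OP4 overlap.
OP5 starts after OP3 ends, so nothing later overlaps OP3 either.
OP5 starts after OP4 ends, so nothing later overlaps OP4 either.
OP6 starts after OP5 ends, so nothing later overlaps OP5 either.
OP7 starts after OP6 ends, so nothing later overlaps OP6 either.
OP8 starts after OP7 ends, so nothing later overlaps OP7 either.
OP9 starts after OP8 ends.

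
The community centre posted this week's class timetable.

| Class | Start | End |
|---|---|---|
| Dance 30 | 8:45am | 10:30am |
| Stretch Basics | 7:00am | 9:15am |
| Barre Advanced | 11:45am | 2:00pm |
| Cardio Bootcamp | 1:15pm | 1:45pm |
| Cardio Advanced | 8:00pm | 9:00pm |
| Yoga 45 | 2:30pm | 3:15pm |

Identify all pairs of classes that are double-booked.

Sorted by start: Stretch Basics, Dance 30, Barre Advanced, Cardio Bootcamp, Yoga 45, Cardio Advanced.
Dance 30 starts before Stretch Basics ends → Stretch Basics and Dance 30 overlap.
Barre Advanced starts after Stretch Basics ends; Stretch Basics is clear from here.
Barre Advanced starts after Dance 30 ends; Dance 30 is clear from here.
Cardio Bootcamp starts before Barre Advanced ends → Barre Advanced and Cardio Bootcamp overlap.
Yoga 45 starts after Barre Advanced ends; Barre Advanced is clear from here.
Yoga 45 starts after Cardio Bootcamp ends; Cardio Bootcamp is clear from here.
Cardio Advanced starts after Yoga 45 ends.

Barre Advanced & Cardio Bootcamp, Dance 30 & Stretch Basics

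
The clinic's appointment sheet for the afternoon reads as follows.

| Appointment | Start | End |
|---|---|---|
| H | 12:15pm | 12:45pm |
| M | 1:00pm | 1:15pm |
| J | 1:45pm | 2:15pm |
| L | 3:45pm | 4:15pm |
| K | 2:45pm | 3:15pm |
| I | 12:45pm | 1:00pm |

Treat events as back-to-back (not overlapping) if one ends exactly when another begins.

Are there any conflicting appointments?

No

Sorted by start: H, I, M, J, K, L.
I starts exactly when H ends (back-to-back, no overlap) — done with H.
M starts exactly when I ends (back-to-back, no overlap) — done with I.
J starts after M ends — done with M.
K starts after J ends — done with J.
L starts after K ends.
Every pair is clear; the schedule has no overlaps.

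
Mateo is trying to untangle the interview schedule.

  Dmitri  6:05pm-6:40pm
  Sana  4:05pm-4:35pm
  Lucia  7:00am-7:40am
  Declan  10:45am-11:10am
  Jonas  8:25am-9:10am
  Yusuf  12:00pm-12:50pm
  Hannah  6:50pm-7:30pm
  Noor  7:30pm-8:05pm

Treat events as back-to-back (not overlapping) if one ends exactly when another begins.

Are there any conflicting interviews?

Sorted by start: Lucia, Jonas, Declan, Yusuf, Sana, Dmitri, Hannah, Noor.
Jonas starts after Lucia ends, so Lucia has no further overlaps.
Declan starts after Jonas ends, so Jonas has no further overlaps.
Yusuf starts after Declan ends, so Declan has no further overlaps.
Sana starts after Yusuf ends, so Yusuf has no further overlaps.
Dmitri starts after Sana ends, so Sana has no further overlaps.
Hannah starts after Dmitri ends, so Dmitri has no further overlaps.
Noor starts exactly when Hannah ends (back-to-back, no overlap).
Every pair is clear; the schedule has no overlaps.

No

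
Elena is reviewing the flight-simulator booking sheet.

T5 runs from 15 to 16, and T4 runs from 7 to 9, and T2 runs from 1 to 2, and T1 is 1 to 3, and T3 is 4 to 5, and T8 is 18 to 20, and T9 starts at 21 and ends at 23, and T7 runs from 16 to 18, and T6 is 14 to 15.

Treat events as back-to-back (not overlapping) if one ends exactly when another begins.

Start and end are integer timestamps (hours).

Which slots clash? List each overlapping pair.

Sorted by start: T1, T2, T3, T4, T6, T5, T7, T8, T9.
T2 starts before T1 ends → T1 and T2 overlap.
T3 starts after T1 ends, so nothing later overlaps T1 either.
T3 starts after T2 ends, so nothing later overlaps T2 either.
T4 starts after T3 ends, so nothing later overlaps T3 either.
T6 starts after T4 ends, so nothing later overlaps T4 either.
T5 starts exactly when T6 ends (back-to-back, no overlap), so nothing later overlaps T6 either.
T7 starts exactly when T5 ends (back-to-back, no overlap), so nothing later overlaps T5 either.
T8 starts exactly when T7 ends (back-to-back, no overlap), so nothing later overlaps T7 either.
T9 starts after T8 ends.

T1 & T2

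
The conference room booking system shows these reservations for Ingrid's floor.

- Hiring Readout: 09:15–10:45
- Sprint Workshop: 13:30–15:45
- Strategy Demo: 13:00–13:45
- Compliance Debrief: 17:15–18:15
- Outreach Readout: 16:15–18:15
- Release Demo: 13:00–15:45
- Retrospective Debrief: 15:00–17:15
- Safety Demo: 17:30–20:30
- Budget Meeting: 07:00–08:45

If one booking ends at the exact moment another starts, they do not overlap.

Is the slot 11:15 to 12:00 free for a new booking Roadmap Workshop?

Yes — the slot is free

Budget Meeting: ends 08:45 at or before Roadmap Workshop starts 11:15 → clear.
Hiring Readout: ends 10:45 at or before Roadmap Workshop starts 11:15 → clear.
Strategy Demo: starts 13:00 at or after Roadmap Workshop ends 12:00 → clear.
Release Demo: starts 13:00 at or after Roadmap Workshop ends 12:00 → clear.
Sprint Workshop: starts 13:30 at or after Roadmap Workshop ends 12:00 → clear.
Retrospective Debrief: starts 15:00 at or after Roadmap Workshop ends 12:00 → clear.
Outreach Readout: starts 16:15 at or after Roadmap Workshop ends 12:00 → clear.
Compliance Debrief: starts 17:15 at or after Roadmap Workshop ends 12:00 → clear.
Safety Demo: starts 17:30 at or after Roadmap Workshop ends 12:00 → clear.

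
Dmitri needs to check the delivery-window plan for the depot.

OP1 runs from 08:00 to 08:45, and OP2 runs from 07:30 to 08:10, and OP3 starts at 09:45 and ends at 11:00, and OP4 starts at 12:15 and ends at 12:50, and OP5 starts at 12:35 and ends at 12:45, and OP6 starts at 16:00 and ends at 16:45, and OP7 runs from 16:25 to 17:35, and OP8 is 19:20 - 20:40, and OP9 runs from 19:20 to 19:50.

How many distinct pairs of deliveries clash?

Sorted by start: OP2, OP1, OP3, OP4, OP5, OP6, OP7, OP8, OP9.
OP1 starts before OP2 ends → OP2 and OP1 overlap.
OP3 starts after OP2 ends, so nothing later overlaps OP2 either.
OP3 starts after OP1 ends, so nothing later overlaps OP1 either.
OP4 starts after OP3 ends, so nothing later overlaps OP3 either.
OP5 starts before OP4 ends → OP4 and OP5 overlap.
OP6 starts after OP4 ends, so nothing later overlaps OP4 either.
OP6 starts after OP5 ends, so nothing later overlaps OP5 either.
OP7 starts before OP6 ends → OP6 and OP7 overlap.
OP8 starts after OP6 ends, so nothing later overlaps OP6 either.
OP8 starts after OP7 ends, so nothing later overlaps OP7 either.
OP9 starts before OP8 ends → OP8 and OP9 overlap.
Overlapping pairs: OP1 & OP2, OP4 & OP5, OP6 & OP7, OP8 & OP9 — 4 in total.

4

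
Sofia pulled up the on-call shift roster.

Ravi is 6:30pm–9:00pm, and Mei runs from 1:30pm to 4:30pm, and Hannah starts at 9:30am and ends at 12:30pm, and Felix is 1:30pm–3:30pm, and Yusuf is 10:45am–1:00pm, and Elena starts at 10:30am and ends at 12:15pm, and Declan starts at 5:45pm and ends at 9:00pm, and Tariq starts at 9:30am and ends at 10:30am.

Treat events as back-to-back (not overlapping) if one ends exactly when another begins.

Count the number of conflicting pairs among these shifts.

6

Sorted by start: Hannah, Tariq, Elena, Yusuf, Mei, Felix, Declan, Ravi.
Tariq starts before Hannah ends → Hannah and Tariq overlap.
Elena starts before Hannah ends → Hannah and Elena overlap.
Yusuf starts before Hannah ends → Hannah and Yusuf overlap.
Mei starts after Hannah ends; Hannah is clear from here.
Elena starts exactly when Tariq ends (back-to-back, no overlap); Tariq is clear from here.
Yusuf starts before Elena ends → Elena and Yusuf overlap.
Mei starts after Elena ends; Elena is clear from here.
Mei starts after Yusuf ends; Yusuf is clear from here.
Felix starts before Mei ends → Mei and Felix overlap.
Declan starts after Mei ends; Mei is clear from here.
Declan starts after Felix ends; Felix is clear from here.
Ravi starts before Declan ends → Declan and Ravi overlap.
Overlapping pairs: Declan & Ravi, Elena & Hannah, Elena & Yusuf, Felix & Mei, Hannah & Tariq, Hannah & Yusuf — 6 in total.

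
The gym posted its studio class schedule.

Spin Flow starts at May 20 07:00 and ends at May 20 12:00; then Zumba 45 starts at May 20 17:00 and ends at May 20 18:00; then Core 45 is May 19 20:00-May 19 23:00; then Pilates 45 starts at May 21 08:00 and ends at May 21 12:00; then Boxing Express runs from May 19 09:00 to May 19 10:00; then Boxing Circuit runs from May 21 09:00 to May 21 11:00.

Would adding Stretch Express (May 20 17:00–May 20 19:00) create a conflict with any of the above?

Yes — it overlaps Zumba 45

Boxing Express: ends May 19 10:00 at or before Stretch Express starts May 20 17:00 → clear.
Core 45: ends May 19 23:00 at or before Stretch Express starts May 20 17:00 → clear.
Spin Flow: ends May 20 12:00 at or before Stretch Express starts May 20 17:00 → clear.
Zumba 45: starts May 20 17:00 before Stretch Express ends May 20 19:00, and ends May 20 18:00 after Stretch Express starts May 20 17:00 → overlap.
Pilates 45: starts May 21 08:00 at or after Stretch Express ends May 20 19:00 → clear.
Boxing Circuit: starts May 21 09:00 at or after Stretch Express ends May 20 19:00 → clear.
Stretch Express overlaps Zumba 45.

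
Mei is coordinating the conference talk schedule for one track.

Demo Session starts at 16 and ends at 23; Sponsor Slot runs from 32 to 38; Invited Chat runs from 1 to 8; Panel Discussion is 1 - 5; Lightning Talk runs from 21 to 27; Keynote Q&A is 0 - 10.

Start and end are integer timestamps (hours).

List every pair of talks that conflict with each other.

Demo Session & Lightning Talk, Invited Chat & Keynote Q&A, Invited Chat & Panel Discussion, Keynote Q&A & Panel Discussion

Sorted by start: Keynote Q&A, Invited Chat, Panel Discussion, Demo Session, Lightning Talk, Sponsor Slot.
Invited Chat starts before Keynote Q&A ends → Keynote Q&A and Invited Chat overlap.
Panel Discussion starts before Keynote Q&A ends → Keynote Q&A and Panel Discussion overlap.
Demo Session starts after Keynote Q&A ends, so nothing later overlaps Keynote Q&A either.
Panel Discussion starts before Invited Chat ends → Invited Chat and Panel Discussion overlap.
Demo Session starts after Invited Chat ends, so nothing later overlaps Invited Chat either.
Demo Session starts after Panel Discussion ends, so nothing later overlaps Panel Discussion either.
Lightning Talk starts before Demo Session ends → Demo Session and Lightning Talk overlap.
Sponsor Slot starts after Demo Session ends.
Sponsor Slot starts after Lightning Talk ends.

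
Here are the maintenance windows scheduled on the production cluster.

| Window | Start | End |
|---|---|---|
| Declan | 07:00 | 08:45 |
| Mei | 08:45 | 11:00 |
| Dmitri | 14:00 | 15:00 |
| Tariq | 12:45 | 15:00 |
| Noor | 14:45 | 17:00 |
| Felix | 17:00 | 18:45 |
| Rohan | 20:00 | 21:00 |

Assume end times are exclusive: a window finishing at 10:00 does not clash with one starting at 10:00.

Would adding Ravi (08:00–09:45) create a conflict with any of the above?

Declan: starts 07:00 before Ravi ends 09:45, and ends 08:45 after Ravi starts 08:00 → overlap.
Mei: starts 08:45 before Ravi ends 09:45, and ends 11:00 after Ravi starts 08:00 → overlap.
Tariq: starts 12:45 at or after Ravi ends 09:45 → clear.
Dmitri: starts 14:00 at or after Ravi ends 09:45 → clear.
Noor: starts 14:45 at or after Ravi ends 09:45 → clear.
Felix: starts 17:00 at or after Ravi ends 09:45 → clear.
Rohan: starts 20:00 at or after Ravi ends 09:45 → clear.
Ravi overlaps Declan, Mei.

Yes — it overlaps Declan, Mei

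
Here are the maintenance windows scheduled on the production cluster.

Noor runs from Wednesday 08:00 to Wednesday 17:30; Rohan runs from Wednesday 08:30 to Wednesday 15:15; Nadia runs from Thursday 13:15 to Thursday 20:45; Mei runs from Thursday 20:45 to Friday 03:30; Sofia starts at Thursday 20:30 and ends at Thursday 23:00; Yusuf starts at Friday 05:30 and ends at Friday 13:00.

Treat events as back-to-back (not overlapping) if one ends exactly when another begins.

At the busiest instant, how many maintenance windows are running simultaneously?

2

Walk through starts and ends in time order (an end at T is processed before a start at T):
Wednesday 08:00 start Noor → 1
Wednesday 08:30 start Rohan → 2
Wednesday 15:15 end Rohan → 1
Wednesday 17:30 end Noor → 0
Thursday 13:15 start Nadia → 1
Thursday 20:30 start Sofia → 2
Thursday 20:45 end Nadia → 1
Thursday 20:45 start Mei → 2
Thursday 23:00 end Sofia → 1
Friday 03:30 end Mei → 0
Friday 05:30 start Yusuf → 1
Friday 13:00 end Yusuf → 0
Peak is 2, at Wednesday 08:30 (Noor, Rohan).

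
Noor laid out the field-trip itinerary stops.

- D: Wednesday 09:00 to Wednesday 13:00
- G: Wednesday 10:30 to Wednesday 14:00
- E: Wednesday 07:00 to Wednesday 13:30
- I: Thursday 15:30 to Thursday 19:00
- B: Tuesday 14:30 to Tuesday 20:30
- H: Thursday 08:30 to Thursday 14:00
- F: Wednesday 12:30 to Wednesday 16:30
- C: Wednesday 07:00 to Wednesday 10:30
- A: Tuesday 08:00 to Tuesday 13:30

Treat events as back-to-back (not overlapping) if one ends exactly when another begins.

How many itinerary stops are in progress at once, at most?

4

Sort all start/end points and keep a running count:
Tuesday 08:00 start A → 1
Tuesday 13:30 end A → 0
Tuesday 14:30 start B → 1
Tuesday 20:30 end B → 0
Wednesday 07:00 start C → 1
Wednesday 07:00 start E → 2
Wednesday 09:00 start D → 3
Wednesday 10:30 end C → 2
Wednesday 10:30 start G → 3
Wednesday 12:30 start F → 4
Wednesday 13:00 end D → 3
Wednesday 13:30 end E → 2
Wednesday 14:00 end G → 1
Wednesday 16:30 end F → 0
Thursday 08:30 start H → 1
Thursday 14:00 end H → 0
Thursday 15:30 start I → 1
Thursday 19:00 end I → 0
Peak is 4, at Wednesday 12:30 (D, E, F, G).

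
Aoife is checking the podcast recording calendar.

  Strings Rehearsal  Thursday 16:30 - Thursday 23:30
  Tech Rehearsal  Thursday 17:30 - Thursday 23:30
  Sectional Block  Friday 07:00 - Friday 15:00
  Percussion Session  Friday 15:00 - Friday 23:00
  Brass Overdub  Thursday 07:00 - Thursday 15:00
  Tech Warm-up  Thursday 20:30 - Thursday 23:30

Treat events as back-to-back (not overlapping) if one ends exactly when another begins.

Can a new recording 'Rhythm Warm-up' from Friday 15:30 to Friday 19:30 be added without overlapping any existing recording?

Brass Overdub: ends Thursday 15:00 at or before Rhythm Warm-up starts Friday 15:30 → clear.
Strings Rehearsal: ends Thursday 23:30 at or before Rhythm Warm-up starts Friday 15:30 → clear.
Tech Rehearsal: ends Thursday 23:30 at or before Rhythm Warm-up starts Friday 15:30 → clear.
Tech Warm-up: ends Thursday 23:30 at or before Rhythm Warm-up starts Friday 15:30 → clear.
Sectional Block: ends Friday 15:00 at or before Rhythm Warm-up starts Friday 15:30 → clear.
Percussion Session: starts Friday 15:00 before Rhythm Warm-up ends Friday 19:30, and ends Friday 23:00 after Rhythm Warm-up starts Friday 15:30 → overlap.
Rhythm Warm-up overlaps Percussion Session.

No — it overlaps Percussion Session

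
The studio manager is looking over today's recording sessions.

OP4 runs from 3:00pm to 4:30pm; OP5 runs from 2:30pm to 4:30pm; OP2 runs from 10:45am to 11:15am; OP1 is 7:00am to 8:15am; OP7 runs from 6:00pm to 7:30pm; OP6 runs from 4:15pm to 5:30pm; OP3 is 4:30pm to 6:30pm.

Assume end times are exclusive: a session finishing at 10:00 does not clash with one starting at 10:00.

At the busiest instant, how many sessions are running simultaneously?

Sweep the timeline, counting +1 at each start and −1 at each end (ends before starts at a tie):
7:00am start OP1 → 1
8:15am end OP1 → 0
10:45am start OP2 → 1
11:15am end OP2 → 0
2:30pm start OP5 → 1
3:00pm start OP4 → 2
4:15pm start OP6 → 3
4:30pm end OP4 → 2
4:30pm end OP5 → 1
4:30pm start OP3 → 2
5:30pm end OP6 → 1
6:00pm start OP7 → 2
6:30pm end OP3 → 1
7:30pm end OP7 → 0
Peak is 3, at 4:15pm (OP4, OP5, OP6).

3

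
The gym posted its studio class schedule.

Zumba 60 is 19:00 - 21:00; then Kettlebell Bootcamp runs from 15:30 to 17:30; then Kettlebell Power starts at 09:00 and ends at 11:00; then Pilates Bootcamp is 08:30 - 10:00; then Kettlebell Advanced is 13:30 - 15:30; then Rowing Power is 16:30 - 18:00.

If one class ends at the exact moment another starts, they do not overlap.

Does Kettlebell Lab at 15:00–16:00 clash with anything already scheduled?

Pilates Bootcamp: ends 10:00 at or before Kettlebell Lab starts 15:00 → clear.
Kettlebell Power: ends 11:00 at or before Kettlebell Lab starts 15:00 → clear.
Kettlebell Advanced: starts 13:30 before Kettlebell Lab ends 16:00, and ends 15:30 after Kettlebell Lab starts 15:00 → overlap.
Kettlebell Bootcamp: starts 15:30 before Kettlebell Lab ends 16:00, and ends 17:30 after Kettlebell Lab starts 15:00 → overlap.
Rowing Power: starts 16:30 at or after Kettlebell Lab ends 16:00 → clear.
Zumba 60: starts 19:00 at or after Kettlebell Lab ends 16:00 → clear.
Kettlebell Lab overlaps Kettlebell Advanced, Kettlebell Bootcamp.

Yes — it overlaps Kettlebell Advanced, Kettlebell Bootcamp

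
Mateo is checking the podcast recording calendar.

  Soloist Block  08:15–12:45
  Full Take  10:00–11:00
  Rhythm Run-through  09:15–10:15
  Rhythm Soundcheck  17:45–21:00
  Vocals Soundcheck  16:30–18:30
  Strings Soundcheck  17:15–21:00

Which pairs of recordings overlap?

Two intervals overlap when each starts before the other ends.
Sorted by start: Soloist Block, Rhythm Run-through, Full Take, Vocals Soundcheck, Strings Soundcheck, Rhythm Soundcheck.
Rhythm Run-through starts before Soloist Block ends → Soloist Block and Rhythm Run-through overlap.
Full Take starts before Soloist Block ends → Soloist Block and Full Take overlap.
Vocals Soundcheck starts after Soloist Block ends, so Soloist Block has no further overlaps.
Full Take starts before Rhythm Run-through ends → Rhythm Run-through and Full Take overlap.
Vocals Soundcheck starts after Rhythm Run-through ends, so Rhythm Run-through has no further overlaps.
Vocals Soundcheck starts after Full Take ends, so Full Take has no further overlaps.
Strings Soundcheck starts before Vocals Soundcheck ends → Vocals Soundcheck and Strings Soundcheck overlap.
Rhythm Soundcheck starts before Vocals Soundcheck ends → Vocals Soundcheck and Rhythm Soundcheck overlap.
Rhythm Soundcheck starts before Strings Soundcheck ends → Strings Soundcheck and Rhythm Soundcheck overlap.

Full Take & Rhythm Run-through, Full Take & Soloist Block, Rhythm Run-through & Soloist Block, Rhythm Soundcheck & Strings Soundcheck, Rhythm Soundcheck & Vocals Soundcheck, Strings Soundcheck & Vocals Soundcheck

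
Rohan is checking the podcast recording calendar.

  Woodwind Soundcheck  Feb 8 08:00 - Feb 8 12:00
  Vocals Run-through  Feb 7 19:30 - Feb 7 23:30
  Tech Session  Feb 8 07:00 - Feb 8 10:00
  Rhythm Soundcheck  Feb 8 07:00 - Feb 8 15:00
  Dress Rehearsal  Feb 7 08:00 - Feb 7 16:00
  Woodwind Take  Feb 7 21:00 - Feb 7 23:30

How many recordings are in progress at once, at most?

Sweep the timeline, counting +1 at each start and −1 at each end (ends before starts at a tie):
Feb 7 08:00 start Dress Rehearsal → 1
Feb 7 16:00 end Dress Rehearsal → 0
Feb 7 19:30 start Vocals Run-through → 1
Feb 7 21:00 start Woodwind Take → 2
Feb 7 23:30 end Vocals Run-through → 1
Feb 7 23:30 end Woodwind Take → 0
Feb 8 07:00 start Rhythm Soundcheck → 1
Feb 8 07:00 start Tech Session → 2
Feb 8 08:00 start Woodwind Soundcheck → 3
Feb 8 10:00 end Tech Session → 2
Feb 8 12:00 end Woodwind Soundcheck → 1
Feb 8 15:00 end Rhythm Soundcheck → 0
Peak is 3, at Feb 8 08:00 (Rhythm Soundcheck, Tech Session, Woodwind Soundcheck).

3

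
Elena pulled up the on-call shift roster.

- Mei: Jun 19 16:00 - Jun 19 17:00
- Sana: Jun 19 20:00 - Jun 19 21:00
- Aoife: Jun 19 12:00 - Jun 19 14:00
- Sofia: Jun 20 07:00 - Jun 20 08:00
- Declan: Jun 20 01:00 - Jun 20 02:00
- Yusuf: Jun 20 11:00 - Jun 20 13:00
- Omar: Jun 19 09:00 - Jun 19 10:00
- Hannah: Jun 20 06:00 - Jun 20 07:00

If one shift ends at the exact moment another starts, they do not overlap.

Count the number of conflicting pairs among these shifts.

Sorted by start: Omar, Aoife, Mei, Sana, Declan, Hannah, Sofia, Yusuf.
Aoife starts after Omar ends, so nothing later overlaps Omar either.
Mei starts after Aoife ends, so nothing later overlaps Aoife either.
Sana starts after Mei ends, so nothing later overlaps Mei either.
Declan starts after Sana ends, so nothing later overlaps Sana either.
Hannah starts after Declan ends, so nothing later overlaps Declan either.
Sofia starts exactly when Hannah ends (back-to-back, no overlap), so nothing later overlaps Hannah either.
Yusuf starts after Sofia ends.
No pair overlaps.

0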